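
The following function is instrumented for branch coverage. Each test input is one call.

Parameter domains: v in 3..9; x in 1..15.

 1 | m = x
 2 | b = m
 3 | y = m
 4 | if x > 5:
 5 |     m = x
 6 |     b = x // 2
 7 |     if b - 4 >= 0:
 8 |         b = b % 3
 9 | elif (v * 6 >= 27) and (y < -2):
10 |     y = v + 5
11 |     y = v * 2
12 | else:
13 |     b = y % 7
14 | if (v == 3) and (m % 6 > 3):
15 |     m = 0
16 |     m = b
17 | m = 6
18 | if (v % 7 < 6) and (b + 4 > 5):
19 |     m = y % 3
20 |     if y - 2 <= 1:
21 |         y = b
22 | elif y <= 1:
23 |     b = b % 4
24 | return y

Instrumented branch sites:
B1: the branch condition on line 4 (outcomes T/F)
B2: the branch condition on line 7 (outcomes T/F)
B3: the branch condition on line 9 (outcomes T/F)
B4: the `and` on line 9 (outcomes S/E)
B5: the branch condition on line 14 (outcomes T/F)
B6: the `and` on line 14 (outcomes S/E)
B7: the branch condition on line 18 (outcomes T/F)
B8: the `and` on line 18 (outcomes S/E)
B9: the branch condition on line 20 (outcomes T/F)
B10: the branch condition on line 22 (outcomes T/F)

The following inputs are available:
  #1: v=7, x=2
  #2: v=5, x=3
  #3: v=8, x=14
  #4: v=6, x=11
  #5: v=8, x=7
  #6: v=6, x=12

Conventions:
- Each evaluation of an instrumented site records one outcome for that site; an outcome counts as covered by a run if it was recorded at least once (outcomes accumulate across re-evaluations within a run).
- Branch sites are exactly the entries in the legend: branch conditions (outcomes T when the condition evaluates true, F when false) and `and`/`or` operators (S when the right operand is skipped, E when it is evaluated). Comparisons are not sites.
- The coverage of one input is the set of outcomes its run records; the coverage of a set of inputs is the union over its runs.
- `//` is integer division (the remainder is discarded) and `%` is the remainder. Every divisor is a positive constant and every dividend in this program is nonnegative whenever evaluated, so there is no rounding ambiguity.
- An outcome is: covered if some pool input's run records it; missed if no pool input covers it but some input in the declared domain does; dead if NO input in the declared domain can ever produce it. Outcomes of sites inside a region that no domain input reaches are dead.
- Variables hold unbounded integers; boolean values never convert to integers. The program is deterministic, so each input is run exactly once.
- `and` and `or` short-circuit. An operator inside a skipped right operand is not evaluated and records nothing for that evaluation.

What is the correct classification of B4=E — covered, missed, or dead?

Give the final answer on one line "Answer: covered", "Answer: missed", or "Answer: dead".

B4=E is recorded by pool input(s) 1, 2 -> covered

Answer: covered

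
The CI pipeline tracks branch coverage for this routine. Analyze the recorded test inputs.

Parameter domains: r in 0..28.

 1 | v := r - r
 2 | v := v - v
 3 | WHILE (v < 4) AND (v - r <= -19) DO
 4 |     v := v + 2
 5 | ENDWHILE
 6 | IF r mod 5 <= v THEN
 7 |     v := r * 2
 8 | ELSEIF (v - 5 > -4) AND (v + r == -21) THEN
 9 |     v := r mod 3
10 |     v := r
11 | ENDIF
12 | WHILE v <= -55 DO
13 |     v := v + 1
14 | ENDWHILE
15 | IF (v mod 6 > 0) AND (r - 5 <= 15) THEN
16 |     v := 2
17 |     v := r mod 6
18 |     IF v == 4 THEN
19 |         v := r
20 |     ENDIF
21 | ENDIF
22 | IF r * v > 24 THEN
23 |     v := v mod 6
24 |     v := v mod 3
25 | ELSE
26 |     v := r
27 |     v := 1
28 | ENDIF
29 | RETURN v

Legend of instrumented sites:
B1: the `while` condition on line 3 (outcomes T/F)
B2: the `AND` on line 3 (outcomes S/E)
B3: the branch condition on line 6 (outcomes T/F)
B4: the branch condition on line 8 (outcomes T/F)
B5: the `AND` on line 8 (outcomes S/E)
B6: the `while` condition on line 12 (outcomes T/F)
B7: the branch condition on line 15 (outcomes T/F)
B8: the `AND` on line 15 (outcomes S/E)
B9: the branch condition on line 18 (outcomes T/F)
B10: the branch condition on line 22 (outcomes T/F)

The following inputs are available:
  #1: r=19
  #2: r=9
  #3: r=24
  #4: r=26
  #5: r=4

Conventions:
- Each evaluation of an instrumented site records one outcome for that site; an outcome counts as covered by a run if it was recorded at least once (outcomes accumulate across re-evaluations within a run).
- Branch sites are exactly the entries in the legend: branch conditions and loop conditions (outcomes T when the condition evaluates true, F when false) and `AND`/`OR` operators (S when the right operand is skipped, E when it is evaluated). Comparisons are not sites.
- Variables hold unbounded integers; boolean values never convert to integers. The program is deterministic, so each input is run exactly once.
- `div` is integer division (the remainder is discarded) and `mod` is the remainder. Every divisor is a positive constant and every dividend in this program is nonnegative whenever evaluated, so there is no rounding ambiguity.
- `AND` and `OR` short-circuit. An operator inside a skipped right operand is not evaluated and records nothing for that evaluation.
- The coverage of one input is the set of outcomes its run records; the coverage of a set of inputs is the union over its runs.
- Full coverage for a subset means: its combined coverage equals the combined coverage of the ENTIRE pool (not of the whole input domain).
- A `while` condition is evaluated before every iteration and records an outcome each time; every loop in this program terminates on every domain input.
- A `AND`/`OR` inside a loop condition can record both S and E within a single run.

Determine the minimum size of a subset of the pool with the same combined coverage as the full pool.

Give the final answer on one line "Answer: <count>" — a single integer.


input #1 (r=19): events B2->E, B1->T, B2->E, B1->F, B3->F, B5->E, B4->F, B6->F, B8->E, B7->T, B9->F, B10->F; covers B1=T, B1=F, B2=E, B3=F, B4=F, B5=E, B6=F, B7=T, B8=E, B9=F, B10=F
input #2 (r=9): events B2->E, B1->F, B3->F, B5->S, B4->F, B6->F, B8->S, B7->F, B10->F; covers B1=F, B2=E, B3=F, B4=F, B5=S, B6=F, B7=F, B8=S, B10=F
input #3 (r=24): events B2->E, B1->T, B2->E, B1->T, B2->S, B1->F, B3->T, B6->F, B8->S, B7->F, B10->T; covers B1=T, B1=F, B2=S, B2=E, B3=T, B6=F, B7=F, B8=S, B10=T
input #4 (r=26): events B2->E, B1->T, B2->E, B1->T, B2->S, B1->F, B3->T, B6->F, B8->E, B7->F, B10->T; covers B1=T, B1=F, B2=S, B2=E, B3=T, B6=F, B7=F, B8=E, B10=T
input #5 (r=4): events B2->E, B1->F, B3->F, B5->S, B4->F, B6->F, B8->S, B7->F, B10->F; covers B1=F, B2=E, B3=F, B4=F, B5=S, B6=F, B7=F, B8=S, B10=F
together the pool reaches 17 outcomes: B1=T, B1=F, B2=S, B2=E, B3=T, B3=F, B4=F, B5=S, B5=E, B6=F, B7=T, B7=F, B8=S, B8=E, B9=F, B10=T, B10=F
size 1 is not enough: best union over all size-1 subsets is 11/17
size 2 is not enough: best union over all size-2 subsets is 16/17
at size 3, {1, 2, 3} reaches all 17 outcomes; every lexicographically earlier size-3 subset fails
Answer: 3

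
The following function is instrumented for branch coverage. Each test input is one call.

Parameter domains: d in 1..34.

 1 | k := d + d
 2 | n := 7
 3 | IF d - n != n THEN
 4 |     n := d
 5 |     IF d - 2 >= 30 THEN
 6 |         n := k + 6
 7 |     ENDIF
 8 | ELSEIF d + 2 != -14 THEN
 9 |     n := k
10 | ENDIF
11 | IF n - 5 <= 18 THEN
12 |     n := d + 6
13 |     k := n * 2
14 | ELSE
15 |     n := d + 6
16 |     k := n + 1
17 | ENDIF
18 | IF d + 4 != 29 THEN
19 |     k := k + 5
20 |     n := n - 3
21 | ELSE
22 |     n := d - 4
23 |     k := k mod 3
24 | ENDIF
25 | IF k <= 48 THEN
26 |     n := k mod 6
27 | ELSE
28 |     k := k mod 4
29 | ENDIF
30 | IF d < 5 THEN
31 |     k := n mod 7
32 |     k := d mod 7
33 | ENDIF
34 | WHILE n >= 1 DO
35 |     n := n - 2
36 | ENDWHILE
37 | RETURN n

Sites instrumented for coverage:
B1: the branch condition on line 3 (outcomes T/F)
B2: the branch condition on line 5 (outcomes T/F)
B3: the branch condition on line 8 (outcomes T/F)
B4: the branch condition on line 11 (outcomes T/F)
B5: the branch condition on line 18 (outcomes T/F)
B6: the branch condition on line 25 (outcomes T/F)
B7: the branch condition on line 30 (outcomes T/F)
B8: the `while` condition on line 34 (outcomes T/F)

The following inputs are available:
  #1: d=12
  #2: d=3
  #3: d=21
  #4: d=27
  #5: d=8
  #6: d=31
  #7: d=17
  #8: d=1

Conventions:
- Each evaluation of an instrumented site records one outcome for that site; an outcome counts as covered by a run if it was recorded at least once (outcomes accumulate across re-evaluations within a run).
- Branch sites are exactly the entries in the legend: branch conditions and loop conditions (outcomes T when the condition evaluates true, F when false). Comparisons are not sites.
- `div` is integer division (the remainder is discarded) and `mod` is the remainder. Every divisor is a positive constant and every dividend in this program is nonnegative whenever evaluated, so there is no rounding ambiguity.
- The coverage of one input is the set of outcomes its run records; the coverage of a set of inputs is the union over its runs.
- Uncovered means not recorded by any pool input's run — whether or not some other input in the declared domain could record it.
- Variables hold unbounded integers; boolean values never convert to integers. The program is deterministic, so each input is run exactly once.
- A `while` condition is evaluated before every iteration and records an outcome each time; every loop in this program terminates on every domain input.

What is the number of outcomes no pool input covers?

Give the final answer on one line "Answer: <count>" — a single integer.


input #1 (d=12): events B1->T, B2->F, B4->T, B5->T, B6->T, B7->F, B8->T, B8->T, B8->T, B8->F; covers B1=T, B2=F, B4=T, B5=T, B6=T, B7=F, B8=T, B8=F
input #2 (d=3): events B1->T, B2->F, B4->T, B5->T, B6->T, B7->T, B8->T, B8->T, B8->T, B8->F; covers B1=T, B2=F, B4=T, B5=T, B6=T, B7=T, B8=T, B8=F
input #3 (d=21): events B1->T, B2->F, B4->T, B5->T, B6->F, B7->F, B8->T, B8->T, B8->T, B8->T, B8->T, B8->T, B8->T, B8->T, ...; covers B1=T, B2=F, B4=T, B5=T, B6=F, B7=F, B8=T, B8=F
input #4 (d=27): events B1->T, B2->F, B4->F, B5->T, B6->T, B7->F, B8->T, B8->T, B8->F; covers B1=T, B2=F, B4=F, B5=T, B6=T, B7=F, B8=T, B8=F
input #5 (d=8): events B1->T, B2->F, B4->T, B5->T, B6->T, B7->F, B8->T, B8->T, B8->F; covers B1=T, B2=F, B4=T, B5=T, B6=T, B7=F, B8=T, B8=F
input #6 (d=31): events B1->T, B2->F, B4->F, B5->T, B6->T, B7->F, B8->T, B8->F; covers B1=T, B2=F, B4=F, B5=T, B6=T, B7=F, B8=T, B8=F
input #7 (d=17): events B1->T, B2->F, B4->T, B5->T, B6->F, B7->F, B8->T, B8->T, B8->T, B8->T, B8->T, B8->T, B8->T, B8->T, ...; covers B1=T, B2=F, B4=T, B5=T, B6=F, B7=F, B8=T, B8=F
input #8 (d=1): events B1->T, B2->F, B4->T, B5->T, B6->T, B7->T, B8->T, B8->F; covers B1=T, B2=F, B4=T, B5=T, B6=T, B7=T, B8=T, B8=F
union over the pool: B1=T, B2=F, B4=T, B4=F, B5=T, B6=T, B6=F, B7=T, B7=F, B8=T, B8=F
uncovered (5 of 16): B1=F, B2=T, B3=T, B3=F, B5=F
Answer: 5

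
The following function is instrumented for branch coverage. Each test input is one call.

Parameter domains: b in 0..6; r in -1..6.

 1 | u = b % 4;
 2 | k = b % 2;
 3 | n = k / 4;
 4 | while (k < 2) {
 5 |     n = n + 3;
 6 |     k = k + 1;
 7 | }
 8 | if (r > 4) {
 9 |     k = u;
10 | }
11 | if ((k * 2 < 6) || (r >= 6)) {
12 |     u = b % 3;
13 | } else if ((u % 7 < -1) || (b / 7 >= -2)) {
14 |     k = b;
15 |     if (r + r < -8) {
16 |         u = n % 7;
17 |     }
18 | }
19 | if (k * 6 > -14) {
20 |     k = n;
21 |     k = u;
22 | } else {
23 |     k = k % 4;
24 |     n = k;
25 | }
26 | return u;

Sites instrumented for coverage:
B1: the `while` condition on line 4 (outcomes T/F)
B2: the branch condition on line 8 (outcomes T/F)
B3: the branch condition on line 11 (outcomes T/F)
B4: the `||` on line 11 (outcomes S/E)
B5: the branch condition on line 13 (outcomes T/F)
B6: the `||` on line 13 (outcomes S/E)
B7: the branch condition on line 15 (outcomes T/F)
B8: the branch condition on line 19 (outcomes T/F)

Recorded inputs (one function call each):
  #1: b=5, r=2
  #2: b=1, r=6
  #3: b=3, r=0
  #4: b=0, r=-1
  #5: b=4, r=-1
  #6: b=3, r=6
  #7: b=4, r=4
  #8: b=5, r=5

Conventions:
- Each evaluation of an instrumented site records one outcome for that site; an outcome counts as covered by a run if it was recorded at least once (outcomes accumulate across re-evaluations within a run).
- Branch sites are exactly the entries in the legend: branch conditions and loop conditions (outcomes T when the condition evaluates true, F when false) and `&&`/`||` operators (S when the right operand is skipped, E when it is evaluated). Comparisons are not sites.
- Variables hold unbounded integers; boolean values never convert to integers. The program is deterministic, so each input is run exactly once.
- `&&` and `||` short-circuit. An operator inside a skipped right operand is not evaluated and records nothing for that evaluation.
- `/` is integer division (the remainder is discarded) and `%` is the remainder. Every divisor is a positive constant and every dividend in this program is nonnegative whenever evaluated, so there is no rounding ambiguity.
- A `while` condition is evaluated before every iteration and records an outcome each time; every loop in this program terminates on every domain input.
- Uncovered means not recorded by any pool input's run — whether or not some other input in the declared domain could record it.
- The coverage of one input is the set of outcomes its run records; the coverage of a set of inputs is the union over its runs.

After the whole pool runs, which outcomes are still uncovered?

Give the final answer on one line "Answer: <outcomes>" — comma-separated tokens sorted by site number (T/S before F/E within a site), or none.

#1 (b=5, r=2) -> B1->T, B1->F, B2->F, B4->S, B3->T, B8->T; covered: B1=T, B1=F, B2=F, B3=T, B4=S, B8=T
#2 (b=1, r=6) -> B1->T, B1->F, B2->T, B4->S, B3->T, B8->T; covered: B1=T, B1=F, B2=T, B3=T, B4=S, B8=T
#3 (b=3, r=0) -> B1->T, B1->F, B2->F, B4->S, B3->T, B8->T; covered: B1=T, B1=F, B2=F, B3=T, B4=S, B8=T
#4 (b=0, r=-1) -> B1->T, B1->T, B1->F, B2->F, B4->S, B3->T, B8->T; covered: B1=T, B1=F, B2=F, B3=T, B4=S, B8=T
#5 (b=4, r=-1) -> B1->T, B1->T, B1->F, B2->F, B4->S, B3->T, B8->T; covered: B1=T, B1=F, B2=F, B3=T, B4=S, B8=T
#6 (b=3, r=6) -> B1->T, B1->F, B2->T, B4->E, B3->T, B8->T; covered: B1=T, B1=F, B2=T, B3=T, B4=E, B8=T
#7 (b=4, r=4) -> B1->T, B1->T, B1->F, B2->F, B4->S, B3->T, B8->T; covered: B1=T, B1=F, B2=F, B3=T, B4=S, B8=T
#8 (b=5, r=5) -> B1->T, B1->F, B2->T, B4->S, B3->T, B8->T; covered: B1=T, B1=F, B2=T, B3=T, B4=S, B8=T
union over the pool: B1=T, B1=F, B2=T, B2=F, B3=T, B4=S, B4=E, B8=T
uncovered (8 of 16): B3=F, B5=T, B5=F, B6=S, B6=E, B7=T, B7=F, B8=F

Answer: B3=F, B5=T, B5=F, B6=S, B6=E, B7=T, B7=F, B8=F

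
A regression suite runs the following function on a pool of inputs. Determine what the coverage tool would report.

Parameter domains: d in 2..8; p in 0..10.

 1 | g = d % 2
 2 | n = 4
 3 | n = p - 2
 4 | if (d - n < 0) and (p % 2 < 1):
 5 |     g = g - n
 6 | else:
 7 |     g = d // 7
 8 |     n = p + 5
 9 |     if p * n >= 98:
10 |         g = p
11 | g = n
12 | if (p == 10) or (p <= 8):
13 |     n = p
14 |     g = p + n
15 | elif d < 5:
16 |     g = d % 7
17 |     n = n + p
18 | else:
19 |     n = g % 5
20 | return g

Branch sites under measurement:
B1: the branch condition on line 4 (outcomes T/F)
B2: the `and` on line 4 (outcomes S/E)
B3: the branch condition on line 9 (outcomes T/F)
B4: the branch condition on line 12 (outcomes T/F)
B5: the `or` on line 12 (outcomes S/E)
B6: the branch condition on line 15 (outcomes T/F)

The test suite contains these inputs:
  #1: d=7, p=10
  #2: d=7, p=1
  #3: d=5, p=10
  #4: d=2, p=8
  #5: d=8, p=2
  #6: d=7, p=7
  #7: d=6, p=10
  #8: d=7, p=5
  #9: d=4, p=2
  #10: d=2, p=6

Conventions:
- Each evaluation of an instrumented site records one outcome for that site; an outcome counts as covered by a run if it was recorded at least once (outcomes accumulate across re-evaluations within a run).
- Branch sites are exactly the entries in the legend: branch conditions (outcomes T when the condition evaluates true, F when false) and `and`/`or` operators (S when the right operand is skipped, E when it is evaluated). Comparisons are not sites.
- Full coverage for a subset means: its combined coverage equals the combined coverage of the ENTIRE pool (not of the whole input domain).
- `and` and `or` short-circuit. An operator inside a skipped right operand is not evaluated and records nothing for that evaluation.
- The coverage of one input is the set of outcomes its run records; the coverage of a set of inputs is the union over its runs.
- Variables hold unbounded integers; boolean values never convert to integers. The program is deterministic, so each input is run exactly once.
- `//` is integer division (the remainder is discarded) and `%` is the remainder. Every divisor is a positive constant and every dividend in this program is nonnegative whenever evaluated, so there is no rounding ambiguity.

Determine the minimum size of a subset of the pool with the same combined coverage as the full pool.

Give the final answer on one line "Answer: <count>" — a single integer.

test 1 (d=7, p=10) fires B2->E, B1->T, B5->S, B4->T; hits B1=T, B2=E, B4=T, B5=S
test 2 (d=7, p=1) fires B2->S, B1->F, B3->F, B5->E, B4->T; hits B1=F, B2=S, B3=F, B4=T, B5=E
test 3 (d=5, p=10) fires B2->E, B1->T, B5->S, B4->T; hits B1=T, B2=E, B4=T, B5=S
test 4 (d=2, p=8) fires B2->E, B1->T, B5->E, B4->T; hits B1=T, B2=E, B4=T, B5=E
test 5 (d=8, p=2) fires B2->S, B1->F, B3->F, B5->E, B4->T; hits B1=F, B2=S, B3=F, B4=T, B5=E
test 6 (d=7, p=7) fires B2->S, B1->F, B3->F, B5->E, B4->T; hits B1=F, B2=S, B3=F, B4=T, B5=E
test 7 (d=6, p=10) fires B2->E, B1->T, B5->S, B4->T; hits B1=T, B2=E, B4=T, B5=S
test 8 (d=7, p=5) fires B2->S, B1->F, B3->F, B5->E, B4->T; hits B1=F, B2=S, B3=F, B4=T, B5=E
test 9 (d=4, p=2) fires B2->S, B1->F, B3->F, B5->E, B4->T; hits B1=F, B2=S, B3=F, B4=T, B5=E
test 10 (d=2, p=6) fires B2->E, B1->T, B5->E, B4->T; hits B1=T, B2=E, B4=T, B5=E
the full pool covers 8 outcomes: B1=T, B1=F, B2=S, B2=E, B3=F, B4=T, B5=S, B5=E
every size-1 subset falls short of the 8 outcomes (best: 5/8)
size 2: inputs {1, 2} cover all 8 outcomes, and no lexicographically smaller subset of this size does

Answer: 2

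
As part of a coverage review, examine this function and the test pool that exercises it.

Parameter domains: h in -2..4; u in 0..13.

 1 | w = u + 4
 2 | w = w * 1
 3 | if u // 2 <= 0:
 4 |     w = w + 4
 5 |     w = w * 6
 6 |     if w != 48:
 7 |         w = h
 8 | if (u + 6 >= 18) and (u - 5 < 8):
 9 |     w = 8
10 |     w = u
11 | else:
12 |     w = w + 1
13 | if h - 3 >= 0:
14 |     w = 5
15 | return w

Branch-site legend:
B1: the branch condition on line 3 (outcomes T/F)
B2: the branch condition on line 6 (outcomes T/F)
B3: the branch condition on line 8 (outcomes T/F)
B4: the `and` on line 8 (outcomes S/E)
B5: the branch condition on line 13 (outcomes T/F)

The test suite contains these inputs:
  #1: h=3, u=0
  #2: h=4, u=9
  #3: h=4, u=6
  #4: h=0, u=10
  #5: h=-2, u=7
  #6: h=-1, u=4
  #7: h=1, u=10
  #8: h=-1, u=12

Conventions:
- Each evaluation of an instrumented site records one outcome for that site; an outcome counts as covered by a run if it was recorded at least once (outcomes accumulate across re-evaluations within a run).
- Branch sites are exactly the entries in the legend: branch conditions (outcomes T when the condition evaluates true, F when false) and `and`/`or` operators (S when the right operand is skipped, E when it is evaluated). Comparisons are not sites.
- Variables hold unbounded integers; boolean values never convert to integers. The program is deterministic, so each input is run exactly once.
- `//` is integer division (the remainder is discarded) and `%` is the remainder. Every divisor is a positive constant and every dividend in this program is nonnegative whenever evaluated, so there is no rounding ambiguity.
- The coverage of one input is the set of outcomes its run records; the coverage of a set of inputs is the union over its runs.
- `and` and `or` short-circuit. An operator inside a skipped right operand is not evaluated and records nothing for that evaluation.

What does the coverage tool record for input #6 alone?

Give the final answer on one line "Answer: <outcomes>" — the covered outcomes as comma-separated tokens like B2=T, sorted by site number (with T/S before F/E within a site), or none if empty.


Running input #6 (h=-1, u=4), event by event:
  B1->F, B4->S, B3->F, B5->F
deduplicating events, the covered set is: B1=F, B3=F, B4=S, B5=F
Answer: B1=F, B3=F, B4=S, B5=F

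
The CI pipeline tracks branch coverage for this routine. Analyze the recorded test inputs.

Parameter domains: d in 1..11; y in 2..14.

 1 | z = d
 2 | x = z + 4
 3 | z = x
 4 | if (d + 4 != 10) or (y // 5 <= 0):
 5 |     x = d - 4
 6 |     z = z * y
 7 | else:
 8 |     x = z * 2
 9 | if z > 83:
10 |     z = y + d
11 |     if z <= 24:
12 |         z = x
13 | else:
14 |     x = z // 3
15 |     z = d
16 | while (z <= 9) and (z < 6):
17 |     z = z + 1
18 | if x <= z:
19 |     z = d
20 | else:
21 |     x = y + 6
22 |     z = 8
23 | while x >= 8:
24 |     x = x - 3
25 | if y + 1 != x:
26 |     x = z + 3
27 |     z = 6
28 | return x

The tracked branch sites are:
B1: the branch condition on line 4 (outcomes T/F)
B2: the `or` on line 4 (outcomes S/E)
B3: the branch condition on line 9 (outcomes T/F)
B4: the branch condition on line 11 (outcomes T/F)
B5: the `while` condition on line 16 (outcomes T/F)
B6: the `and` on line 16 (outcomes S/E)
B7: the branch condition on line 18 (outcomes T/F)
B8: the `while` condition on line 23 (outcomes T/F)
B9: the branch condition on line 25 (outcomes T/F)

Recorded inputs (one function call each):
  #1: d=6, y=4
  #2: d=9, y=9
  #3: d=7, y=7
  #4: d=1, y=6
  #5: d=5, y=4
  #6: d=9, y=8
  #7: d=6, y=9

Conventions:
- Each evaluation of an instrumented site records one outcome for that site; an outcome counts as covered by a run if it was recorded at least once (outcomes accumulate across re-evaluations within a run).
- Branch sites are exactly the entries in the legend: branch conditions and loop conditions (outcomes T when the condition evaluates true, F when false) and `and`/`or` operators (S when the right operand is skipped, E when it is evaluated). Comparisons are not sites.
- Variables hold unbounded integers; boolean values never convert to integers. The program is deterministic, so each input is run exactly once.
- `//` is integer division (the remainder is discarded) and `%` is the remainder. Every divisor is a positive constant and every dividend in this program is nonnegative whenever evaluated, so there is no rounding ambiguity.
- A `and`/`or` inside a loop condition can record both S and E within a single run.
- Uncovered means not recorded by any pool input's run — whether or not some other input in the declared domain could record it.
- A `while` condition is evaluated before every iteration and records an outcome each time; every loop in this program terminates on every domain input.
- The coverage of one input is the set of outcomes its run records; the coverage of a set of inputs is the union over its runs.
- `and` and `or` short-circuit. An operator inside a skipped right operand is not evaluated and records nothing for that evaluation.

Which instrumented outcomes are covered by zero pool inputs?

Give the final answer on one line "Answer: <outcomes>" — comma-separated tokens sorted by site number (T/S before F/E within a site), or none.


#1 (d=6, y=4) -> B2->E, B1->T, B3->F, B6->E, B5->F, B7->F, B8->T, B8->F, B9->T; covered: B1=T, B2=E, B3=F, B5=F, B6=E, B7=F, B8=T, B8=F, B9=T
#2 (d=9, y=9) -> B2->S, B1->T, B3->T, B4->T, B6->E, B5->T, B6->E, B5->F, B7->T, B8->F, B9->T; covered: B1=T, B2=S, B3=T, B4=T, B5=T, B5=F, B6=E, B7=T, B8=F, B9=T
#3 (d=7, y=7) -> B2->S, B1->T, B3->F, B6->E, B5->F, B7->F, B8->T, B8->T, B8->F, B9->T; covered: B1=T, B2=S, B3=F, B5=F, B6=E, B7=F, B8=T, B8=F, B9=T
#4 (d=1, y=6) -> B2->S, B1->T, B3->F, B6->E, B5->T, B6->E, B5->T, B6->E, B5->T, B6->E, B5->T, B6->E, B5->T, B6->E, ...; covered: B1=T, B2=S, B3=F, B5=T, B5=F, B6=E, B7=F, B8=T, B8=F, B9=T
#5 (d=5, y=4) -> B2->S, B1->T, B3->F, B6->E, B5->T, B6->E, B5->F, B7->F, B8->T, B8->F, B9->T; covered: B1=T, B2=S, B3=F, B5=T, B5=F, B6=E, B7=F, B8=T, B8=F, B9=T
#6 (d=9, y=8) -> B2->S, B1->T, B3->T, B4->T, B6->E, B5->T, B6->E, B5->F, B7->T, B8->F, B9->T; covered: B1=T, B2=S, B3=T, B4=T, B5=T, B5=F, B6=E, B7=T, B8=F, B9=T
#7 (d=6, y=9) -> B2->E, B1->F, B3->F, B6->E, B5->F, B7->T, B8->F, B9->T; covered: B1=F, B2=E, B3=F, B5=F, B6=E, B7=T, B8=F, B9=T
union over the pool: B1=T, B1=F, B2=S, B2=E, B3=T, B3=F, B4=T, B5=T, B5=F, B6=E, B7=T, B7=F, B8=T, B8=F, B9=T
uncovered (3 of 18): B4=F, B6=S, B9=F
Answer: B4=F, B6=S, B9=F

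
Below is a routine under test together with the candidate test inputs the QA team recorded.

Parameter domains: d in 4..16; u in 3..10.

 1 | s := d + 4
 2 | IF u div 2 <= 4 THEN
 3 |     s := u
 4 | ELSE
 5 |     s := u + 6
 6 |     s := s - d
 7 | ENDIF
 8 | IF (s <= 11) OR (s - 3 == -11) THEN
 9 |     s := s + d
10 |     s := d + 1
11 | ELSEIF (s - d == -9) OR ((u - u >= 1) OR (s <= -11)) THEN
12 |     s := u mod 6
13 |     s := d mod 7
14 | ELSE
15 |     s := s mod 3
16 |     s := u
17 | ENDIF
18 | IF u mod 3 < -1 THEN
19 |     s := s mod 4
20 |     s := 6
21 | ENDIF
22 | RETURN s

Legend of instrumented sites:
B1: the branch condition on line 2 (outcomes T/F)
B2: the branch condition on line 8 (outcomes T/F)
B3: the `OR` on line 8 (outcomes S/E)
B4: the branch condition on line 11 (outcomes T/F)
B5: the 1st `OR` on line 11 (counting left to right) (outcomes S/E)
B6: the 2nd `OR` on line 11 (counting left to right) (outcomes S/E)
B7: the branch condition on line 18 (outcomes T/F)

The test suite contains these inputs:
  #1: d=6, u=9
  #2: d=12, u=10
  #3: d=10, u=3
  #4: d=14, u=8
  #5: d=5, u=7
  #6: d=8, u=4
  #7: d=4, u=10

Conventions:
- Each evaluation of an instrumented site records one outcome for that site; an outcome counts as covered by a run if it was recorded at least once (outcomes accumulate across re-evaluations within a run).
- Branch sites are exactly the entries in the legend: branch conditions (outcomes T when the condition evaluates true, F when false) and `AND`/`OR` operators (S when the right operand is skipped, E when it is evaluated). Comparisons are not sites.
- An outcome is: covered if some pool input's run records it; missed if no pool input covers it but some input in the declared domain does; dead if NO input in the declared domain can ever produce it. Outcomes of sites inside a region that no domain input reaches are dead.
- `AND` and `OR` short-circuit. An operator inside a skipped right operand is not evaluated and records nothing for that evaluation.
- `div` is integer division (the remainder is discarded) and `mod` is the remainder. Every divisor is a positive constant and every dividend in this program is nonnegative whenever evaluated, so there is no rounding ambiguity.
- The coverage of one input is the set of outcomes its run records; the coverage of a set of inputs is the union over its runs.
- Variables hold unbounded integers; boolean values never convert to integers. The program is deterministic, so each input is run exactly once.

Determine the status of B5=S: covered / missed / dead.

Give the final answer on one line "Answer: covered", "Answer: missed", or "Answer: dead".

no pool input records B5=S
checking all 104 inputs in the declared domain: B5=S is never recorded -> dead

Answer: dead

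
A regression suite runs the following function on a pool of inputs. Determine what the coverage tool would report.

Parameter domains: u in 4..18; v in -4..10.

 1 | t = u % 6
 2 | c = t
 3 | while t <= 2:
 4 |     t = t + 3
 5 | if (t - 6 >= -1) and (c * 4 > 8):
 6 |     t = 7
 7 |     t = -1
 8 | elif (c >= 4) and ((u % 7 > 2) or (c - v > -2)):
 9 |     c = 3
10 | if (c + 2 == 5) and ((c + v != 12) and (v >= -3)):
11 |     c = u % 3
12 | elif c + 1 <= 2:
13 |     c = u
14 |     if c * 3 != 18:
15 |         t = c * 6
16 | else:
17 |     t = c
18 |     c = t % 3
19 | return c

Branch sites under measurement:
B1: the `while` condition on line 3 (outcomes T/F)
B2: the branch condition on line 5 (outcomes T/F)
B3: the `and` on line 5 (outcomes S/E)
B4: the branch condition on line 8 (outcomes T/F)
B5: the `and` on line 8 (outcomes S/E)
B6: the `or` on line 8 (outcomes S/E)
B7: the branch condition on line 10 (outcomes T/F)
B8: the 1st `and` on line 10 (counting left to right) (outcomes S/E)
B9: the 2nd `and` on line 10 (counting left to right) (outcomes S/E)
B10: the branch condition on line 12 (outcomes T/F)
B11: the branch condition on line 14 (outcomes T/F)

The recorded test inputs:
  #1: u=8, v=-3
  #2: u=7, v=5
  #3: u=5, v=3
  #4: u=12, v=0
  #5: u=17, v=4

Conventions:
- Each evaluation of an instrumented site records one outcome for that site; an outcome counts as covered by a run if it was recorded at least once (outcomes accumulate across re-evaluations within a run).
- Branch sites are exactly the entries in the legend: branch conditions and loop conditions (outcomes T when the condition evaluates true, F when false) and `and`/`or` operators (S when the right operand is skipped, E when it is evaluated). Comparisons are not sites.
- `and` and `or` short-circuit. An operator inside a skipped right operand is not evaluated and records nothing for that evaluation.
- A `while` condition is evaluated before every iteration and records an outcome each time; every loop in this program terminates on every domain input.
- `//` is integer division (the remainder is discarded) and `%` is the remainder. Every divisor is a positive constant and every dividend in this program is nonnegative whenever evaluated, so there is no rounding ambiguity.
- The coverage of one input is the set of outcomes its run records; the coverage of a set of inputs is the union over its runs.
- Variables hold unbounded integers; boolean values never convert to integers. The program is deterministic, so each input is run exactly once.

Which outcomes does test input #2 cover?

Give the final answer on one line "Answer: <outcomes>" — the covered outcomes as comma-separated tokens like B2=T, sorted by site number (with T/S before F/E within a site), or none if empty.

Simulating input #2 (u=7, v=5) step by step:
  B1->T, B1->F, B3->S, B2->F, B5->S, B4->F, B8->S, B7->F, B10->T, B11->T
deduplicating events, the covered set is: B1=T, B1=F, B2=F, B3=S, B4=F, B5=S, B7=F, B8=S, B10=T, B11=T

Answer: B1=T, B1=F, B2=F, B3=S, B4=F, B5=S, B7=F, B8=S, B10=T, B11=T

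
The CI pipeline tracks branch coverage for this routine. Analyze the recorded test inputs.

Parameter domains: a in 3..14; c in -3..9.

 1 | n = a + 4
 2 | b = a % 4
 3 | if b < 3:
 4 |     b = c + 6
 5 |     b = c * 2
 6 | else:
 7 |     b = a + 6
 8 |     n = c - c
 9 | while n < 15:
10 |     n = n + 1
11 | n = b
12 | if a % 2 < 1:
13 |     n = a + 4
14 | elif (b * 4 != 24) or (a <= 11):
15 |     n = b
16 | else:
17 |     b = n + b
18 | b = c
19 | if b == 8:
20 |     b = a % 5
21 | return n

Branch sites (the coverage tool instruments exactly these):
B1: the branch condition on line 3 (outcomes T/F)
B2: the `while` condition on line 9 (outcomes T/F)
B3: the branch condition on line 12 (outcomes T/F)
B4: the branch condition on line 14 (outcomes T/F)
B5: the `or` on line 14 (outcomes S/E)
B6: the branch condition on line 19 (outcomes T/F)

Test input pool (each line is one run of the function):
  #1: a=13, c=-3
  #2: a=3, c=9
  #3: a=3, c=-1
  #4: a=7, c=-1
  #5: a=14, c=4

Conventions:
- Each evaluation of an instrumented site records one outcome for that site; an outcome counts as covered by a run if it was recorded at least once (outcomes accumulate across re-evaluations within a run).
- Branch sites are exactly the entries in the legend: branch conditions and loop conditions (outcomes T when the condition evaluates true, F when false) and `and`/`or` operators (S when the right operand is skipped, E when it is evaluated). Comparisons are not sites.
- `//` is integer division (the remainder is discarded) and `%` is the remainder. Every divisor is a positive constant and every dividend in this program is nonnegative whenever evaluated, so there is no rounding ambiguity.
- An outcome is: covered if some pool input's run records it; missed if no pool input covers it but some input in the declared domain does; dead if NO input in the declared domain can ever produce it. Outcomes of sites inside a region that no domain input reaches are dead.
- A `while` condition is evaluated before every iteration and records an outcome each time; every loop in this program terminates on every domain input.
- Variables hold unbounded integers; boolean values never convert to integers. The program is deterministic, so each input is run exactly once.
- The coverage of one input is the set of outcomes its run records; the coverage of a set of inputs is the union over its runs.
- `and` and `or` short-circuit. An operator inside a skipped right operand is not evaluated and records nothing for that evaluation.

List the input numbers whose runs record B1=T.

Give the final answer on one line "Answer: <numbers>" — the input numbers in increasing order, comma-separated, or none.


input #1 (a=13, c=-3): hits B1=T
input #2 (a=3, c=9): never hits B1=T
input #3 (a=3, c=-1): never hits B1=T
input #4 (a=7, c=-1): never hits B1=T
input #5 (a=14, c=4): hits B1=T
Answer: 1, 5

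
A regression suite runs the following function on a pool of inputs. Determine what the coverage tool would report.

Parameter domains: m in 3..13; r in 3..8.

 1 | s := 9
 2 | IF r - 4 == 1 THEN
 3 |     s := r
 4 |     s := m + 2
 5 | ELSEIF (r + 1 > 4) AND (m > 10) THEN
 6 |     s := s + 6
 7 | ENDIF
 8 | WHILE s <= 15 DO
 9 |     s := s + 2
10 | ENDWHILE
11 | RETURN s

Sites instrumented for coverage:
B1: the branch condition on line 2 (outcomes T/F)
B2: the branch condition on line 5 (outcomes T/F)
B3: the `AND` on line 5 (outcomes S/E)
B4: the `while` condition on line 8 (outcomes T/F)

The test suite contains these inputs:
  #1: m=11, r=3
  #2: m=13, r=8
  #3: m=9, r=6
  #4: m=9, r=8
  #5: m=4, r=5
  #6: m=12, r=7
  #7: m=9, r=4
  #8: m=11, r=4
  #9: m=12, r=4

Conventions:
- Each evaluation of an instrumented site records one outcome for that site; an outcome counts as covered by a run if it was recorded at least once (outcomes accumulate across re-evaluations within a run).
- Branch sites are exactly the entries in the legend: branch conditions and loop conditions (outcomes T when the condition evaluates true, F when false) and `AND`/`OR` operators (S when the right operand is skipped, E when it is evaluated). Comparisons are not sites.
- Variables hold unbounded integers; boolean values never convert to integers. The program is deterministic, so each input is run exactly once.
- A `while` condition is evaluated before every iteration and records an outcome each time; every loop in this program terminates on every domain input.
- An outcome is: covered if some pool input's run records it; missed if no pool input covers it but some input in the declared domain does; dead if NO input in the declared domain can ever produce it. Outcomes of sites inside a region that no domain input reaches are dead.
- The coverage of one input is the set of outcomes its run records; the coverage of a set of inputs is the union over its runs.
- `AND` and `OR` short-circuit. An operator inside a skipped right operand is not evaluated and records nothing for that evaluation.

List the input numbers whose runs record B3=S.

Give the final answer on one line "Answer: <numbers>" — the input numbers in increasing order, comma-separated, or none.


input #1 (m=11, r=3): hits B3=S
input #2 (m=13, r=8): never hits B3=S
input #3 (m=9, r=6): never hits B3=S
input #4 (m=9, r=8): never hits B3=S
input #5 (m=4, r=5): never hits B3=S
input #6 (m=12, r=7): never hits B3=S
input #7 (m=9, r=4): never hits B3=S
input #8 (m=11, r=4): never hits B3=S
input #9 (m=12, r=4): never hits B3=S
Answer: 1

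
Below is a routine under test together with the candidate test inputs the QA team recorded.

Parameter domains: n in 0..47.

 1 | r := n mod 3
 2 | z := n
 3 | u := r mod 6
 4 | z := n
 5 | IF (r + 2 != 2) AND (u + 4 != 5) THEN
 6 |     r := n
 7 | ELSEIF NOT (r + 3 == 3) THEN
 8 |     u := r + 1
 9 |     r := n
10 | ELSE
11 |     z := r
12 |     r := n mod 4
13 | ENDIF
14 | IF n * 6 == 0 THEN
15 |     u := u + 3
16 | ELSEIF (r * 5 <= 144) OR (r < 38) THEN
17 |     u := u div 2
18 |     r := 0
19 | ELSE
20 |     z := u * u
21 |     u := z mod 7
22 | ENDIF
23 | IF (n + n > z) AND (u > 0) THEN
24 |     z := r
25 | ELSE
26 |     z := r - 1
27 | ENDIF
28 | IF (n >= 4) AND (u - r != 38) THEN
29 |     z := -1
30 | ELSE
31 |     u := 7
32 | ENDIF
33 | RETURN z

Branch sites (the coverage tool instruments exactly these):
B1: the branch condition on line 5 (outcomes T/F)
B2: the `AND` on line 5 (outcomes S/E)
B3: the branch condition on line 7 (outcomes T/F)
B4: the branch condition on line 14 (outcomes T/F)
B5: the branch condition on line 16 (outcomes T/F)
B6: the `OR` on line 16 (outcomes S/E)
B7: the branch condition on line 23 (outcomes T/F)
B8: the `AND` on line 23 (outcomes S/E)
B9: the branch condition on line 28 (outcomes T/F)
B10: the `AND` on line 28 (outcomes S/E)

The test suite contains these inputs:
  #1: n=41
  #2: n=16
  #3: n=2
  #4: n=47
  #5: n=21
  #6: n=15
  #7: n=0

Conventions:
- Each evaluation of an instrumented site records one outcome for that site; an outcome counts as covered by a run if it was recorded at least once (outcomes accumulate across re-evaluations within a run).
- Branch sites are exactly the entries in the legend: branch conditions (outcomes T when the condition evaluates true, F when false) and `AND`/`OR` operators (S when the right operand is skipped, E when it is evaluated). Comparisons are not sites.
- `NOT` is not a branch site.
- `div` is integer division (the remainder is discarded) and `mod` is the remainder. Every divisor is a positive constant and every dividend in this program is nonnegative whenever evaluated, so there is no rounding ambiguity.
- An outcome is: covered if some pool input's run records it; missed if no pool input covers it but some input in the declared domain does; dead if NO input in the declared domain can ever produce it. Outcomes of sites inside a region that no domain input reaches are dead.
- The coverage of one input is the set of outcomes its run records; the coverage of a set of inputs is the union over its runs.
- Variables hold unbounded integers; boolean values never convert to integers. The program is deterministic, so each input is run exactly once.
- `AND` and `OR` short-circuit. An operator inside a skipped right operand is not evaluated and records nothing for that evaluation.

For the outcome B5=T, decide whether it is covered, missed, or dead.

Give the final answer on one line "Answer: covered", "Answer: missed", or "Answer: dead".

B5=T is recorded by pool input(s) 2, 3, 5, 6 -> covered

Answer: covered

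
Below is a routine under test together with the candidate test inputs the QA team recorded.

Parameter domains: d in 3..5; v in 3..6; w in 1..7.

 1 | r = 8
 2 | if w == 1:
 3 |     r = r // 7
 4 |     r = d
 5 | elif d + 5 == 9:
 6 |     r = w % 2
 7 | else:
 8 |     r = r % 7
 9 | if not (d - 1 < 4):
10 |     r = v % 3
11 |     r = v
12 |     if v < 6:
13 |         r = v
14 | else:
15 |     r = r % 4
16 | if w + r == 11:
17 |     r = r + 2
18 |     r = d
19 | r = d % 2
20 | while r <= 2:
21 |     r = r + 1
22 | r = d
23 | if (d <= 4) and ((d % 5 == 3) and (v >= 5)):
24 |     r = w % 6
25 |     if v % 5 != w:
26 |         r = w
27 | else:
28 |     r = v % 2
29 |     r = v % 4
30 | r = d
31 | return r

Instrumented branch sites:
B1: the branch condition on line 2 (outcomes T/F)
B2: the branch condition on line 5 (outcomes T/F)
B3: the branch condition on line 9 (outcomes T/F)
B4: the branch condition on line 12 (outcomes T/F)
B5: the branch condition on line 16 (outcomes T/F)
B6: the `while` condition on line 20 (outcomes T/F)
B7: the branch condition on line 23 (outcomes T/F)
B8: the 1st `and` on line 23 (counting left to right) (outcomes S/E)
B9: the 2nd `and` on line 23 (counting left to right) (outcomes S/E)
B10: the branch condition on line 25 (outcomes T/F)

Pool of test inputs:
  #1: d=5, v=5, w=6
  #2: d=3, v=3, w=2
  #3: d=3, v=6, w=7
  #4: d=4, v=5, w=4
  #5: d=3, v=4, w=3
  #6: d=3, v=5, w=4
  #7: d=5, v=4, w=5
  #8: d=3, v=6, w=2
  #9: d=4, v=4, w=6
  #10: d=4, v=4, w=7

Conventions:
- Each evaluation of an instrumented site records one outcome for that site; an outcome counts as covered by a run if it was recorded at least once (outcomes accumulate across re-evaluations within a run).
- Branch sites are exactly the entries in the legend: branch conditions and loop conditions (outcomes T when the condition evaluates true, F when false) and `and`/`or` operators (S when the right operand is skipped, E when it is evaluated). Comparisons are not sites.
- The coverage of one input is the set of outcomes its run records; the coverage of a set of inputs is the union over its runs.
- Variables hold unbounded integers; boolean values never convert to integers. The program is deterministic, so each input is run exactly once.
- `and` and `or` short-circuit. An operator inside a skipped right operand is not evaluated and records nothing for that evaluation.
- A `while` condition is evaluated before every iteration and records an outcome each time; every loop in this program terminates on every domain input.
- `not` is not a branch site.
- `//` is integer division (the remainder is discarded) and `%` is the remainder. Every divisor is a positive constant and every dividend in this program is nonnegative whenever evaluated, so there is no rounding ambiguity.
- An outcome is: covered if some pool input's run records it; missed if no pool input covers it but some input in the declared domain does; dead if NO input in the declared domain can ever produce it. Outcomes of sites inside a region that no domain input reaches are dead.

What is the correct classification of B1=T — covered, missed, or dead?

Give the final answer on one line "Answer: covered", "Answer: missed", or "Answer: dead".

no pool input records B1=T
but domain input (d=3, v=3, w=1) does record it -> reachable, so missed

Answer: missed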